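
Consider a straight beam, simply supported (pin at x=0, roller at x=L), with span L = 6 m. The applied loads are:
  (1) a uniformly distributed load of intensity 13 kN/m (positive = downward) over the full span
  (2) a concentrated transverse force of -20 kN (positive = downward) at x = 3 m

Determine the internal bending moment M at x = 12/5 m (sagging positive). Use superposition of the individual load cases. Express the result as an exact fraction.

M(12/5) = 804/25 kN·m

Load 1 — uniform load w=13 kN/m over full span:
  M_1 = wx(L-x)/2 = 13·(12/5)·(6-(12/5))/2 = 1404/25 kN·m
Load 2 — point force P=-20 kN at a=3 m (b=L-a=3):
  M_2 = Pbx/L  [x≤a] = (-20)·3·(12/5)/6 = -24 kN·m
Superposition: M = Σ M_i = 804/25 kN·m ≈ 32.160000 kN·m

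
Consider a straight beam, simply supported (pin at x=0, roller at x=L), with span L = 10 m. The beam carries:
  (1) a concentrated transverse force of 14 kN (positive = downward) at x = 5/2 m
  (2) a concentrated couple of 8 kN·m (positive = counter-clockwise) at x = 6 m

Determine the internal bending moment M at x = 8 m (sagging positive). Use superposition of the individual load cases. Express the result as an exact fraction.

Load 1 — point force P=14 kN at a=5/2 m (b=L-a=15/2):
  M_1 = Pa(L-x)/L  [x>a] = 14·(5/2)·(10-8)/10 = 7 kN·m
Load 2 — applied couple M₀=8 kN·m at a=6 m (b=L-a=4):
  M_2 = M₀x/L - M₀  [x>a] = 8·8/10 - 8 = -8/5 kN·m
Superposition: M = Σ M_i = 27/5 kN·m ≈ 5.400000 kN·m

M(8) = 27/5 kN·m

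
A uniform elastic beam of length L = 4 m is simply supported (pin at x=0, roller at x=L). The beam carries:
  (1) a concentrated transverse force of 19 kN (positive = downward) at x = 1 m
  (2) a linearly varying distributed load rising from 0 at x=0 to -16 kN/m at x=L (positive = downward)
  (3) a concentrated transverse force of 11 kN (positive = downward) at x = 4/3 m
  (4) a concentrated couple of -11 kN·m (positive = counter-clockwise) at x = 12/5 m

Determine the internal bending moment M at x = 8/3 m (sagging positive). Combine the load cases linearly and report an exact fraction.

M(8/3) = -74/81 kN·m

Load 1 — point force P=19 kN at a=1 m (b=L-a=3):
  M_1 = Pa(L-x)/L  [x>a] = 19·1·(4-(8/3))/4 = 19/3 kN·m
Load 2 — triangular load w₀=-16 kN/m (0→w₀ over full span):
  M_2 = w₀Lx/6 - w₀x³/(6L) = (-16)·4·(8/3)/6 - (-16)·(8/3)³/(6·4) = -1280/81 kN·m
Load 3 — point force P=11 kN at a=4/3 m (b=L-a=8/3):
  M_3 = Pa(L-x)/L  [x>a] = 11·(4/3)·(4-(8/3))/4 = 44/9 kN·m
Load 4 — applied couple M₀=-11 kN·m at a=12/5 m (b=L-a=8/5):
  M_4 = M₀x/L - M₀  [x>a] = (-11)·(8/3)/4 - (-11) = 11/3 kN·m
Superposition: M = Σ M_i = -74/81 kN·m ≈ -0.913580 kN·m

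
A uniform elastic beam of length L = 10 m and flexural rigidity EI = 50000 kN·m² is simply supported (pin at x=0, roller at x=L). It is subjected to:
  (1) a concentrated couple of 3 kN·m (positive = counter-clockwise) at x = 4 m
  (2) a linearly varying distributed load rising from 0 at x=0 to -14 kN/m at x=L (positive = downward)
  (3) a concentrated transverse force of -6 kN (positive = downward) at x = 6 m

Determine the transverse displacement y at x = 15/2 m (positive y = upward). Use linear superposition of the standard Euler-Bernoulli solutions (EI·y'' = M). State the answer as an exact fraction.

Load 1 — applied couple M₀=3 kN·m at a=4 m (b=L-a=6):
  y_1 = (M₀x³/(6L)-M₀(x-a)²/2+C₁x)/EI  [x>a] with C₁=M₀(3b²-L²)/(6L)=2/5 = (3·(15/2)³/(6·10)-3·((15/2)-4)²/2+(2/5)·(15/2))/50000 = 183/1600000 m
Load 2 — triangular load w₀=-14 kN/m (0→w₀ over full span):
  y_2 = -w₀x(7L⁴-10L²x²+3x⁴)/(360LEI) = -(-14)·(15/2)·(7·10⁴-10·10²·(15/2)²+3·(15/2)⁴)/(360·10·50000) = 833/61440 m
Load 3 — point force P=-6 kN at a=6 m (b=L-a=4):
  y_3 = -Pa(L-x)(2Lx-a²-x²)/(6LEI)  [x>a] = -(-6)·6·(10-(15/2))·(2·10·(15/2)-6²-(15/2)²)/(6·10·50000) = 693/400000 m
Superposition: y = Σ y_i = 118309/7680000 m ≈ 0.015405 m

y(15/2) = 118309/7680000 m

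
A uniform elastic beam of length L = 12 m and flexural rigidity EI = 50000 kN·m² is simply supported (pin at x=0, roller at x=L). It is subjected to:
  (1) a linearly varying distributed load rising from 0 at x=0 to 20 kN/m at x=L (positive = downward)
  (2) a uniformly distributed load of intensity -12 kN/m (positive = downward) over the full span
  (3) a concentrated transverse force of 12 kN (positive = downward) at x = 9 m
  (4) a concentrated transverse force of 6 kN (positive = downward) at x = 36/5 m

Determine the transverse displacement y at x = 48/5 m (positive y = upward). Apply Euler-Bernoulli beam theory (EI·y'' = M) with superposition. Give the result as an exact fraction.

Load 1 — triangular load w₀=20 kN/m (0→w₀ over full span):
  y_1 = -w₀x(7L⁴-10L²x²+3x⁴)/(360LEI) = -20·(48/5)·(7·12⁴-10·12²·(48/5)²+3·(48/5)⁴)/(360·12·50000) = -329184/9765625 m
Load 2 — uniform load w=-12 kN/m over full span:
  y_2 = -wx(L³-2Lx²+x³)/(24EI) = -(-12)·(48/5)·(12³-2·12·(48/5)²+(48/5)³)/(24·50000) = 75168/1953125 m
Load 3 — point force P=12 kN at a=9 m (b=L-a=3):
  y_3 = -Pa(L-x)(2Lx-a²-x²)/(6LEI)  [x>a] = -12·9·(12-(48/5))·(2·12·(48/5)-9²-(48/5)²)/(6·12·50000) = -12879/3125000 m
Load 4 — point force P=6 kN at a=36/5 m (b=L-a=24/5):
  y_4 = -Pa(L-x)(2Lx-a²-x²)/(6LEI)  [x>a] = -6·(36/5)·(12-(48/5))·(2·12·(48/5)-(36/5)²-(48/5)²)/(6·12·50000) = -972/390625 m
Superposition: y = Σ y_i = -143127/78125000 m ≈ -0.001832 m

y(48/5) = -143127/78125000 m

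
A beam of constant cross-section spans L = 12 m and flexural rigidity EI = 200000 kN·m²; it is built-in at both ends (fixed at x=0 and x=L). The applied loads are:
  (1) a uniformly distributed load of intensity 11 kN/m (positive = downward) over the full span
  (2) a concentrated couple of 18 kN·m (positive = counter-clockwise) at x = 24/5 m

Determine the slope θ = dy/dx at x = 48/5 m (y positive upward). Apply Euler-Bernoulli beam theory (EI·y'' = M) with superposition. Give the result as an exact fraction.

θ(48/5) = 5643/7812500 rad

Load 1 — uniform load w=11 kN/m over full span:
  θ_1 = -wx(L-x)(L-2x)/(12EI) = -11·(48/5)·(12-(48/5))·(12-2·(48/5))/(12·200000) = 297/390625 rad
Load 2 — applied couple M₀=18 kN·m at a=24/5 m (b=L-a=36/5):
  θ_2 = (R_Ax²/2 - M_Ax - M₀(x-a))/EI  [x>a] with R_A=54/25, M_A=54/25 = ((54/25)·(48/5)²/2 - (54/25)·(48/5) - 18·((48/5)-(24/5)))/200000 = -297/7812500 rad
Superposition: θ = Σ θ_i = 5643/7812500 rad ≈ 0.000722 rad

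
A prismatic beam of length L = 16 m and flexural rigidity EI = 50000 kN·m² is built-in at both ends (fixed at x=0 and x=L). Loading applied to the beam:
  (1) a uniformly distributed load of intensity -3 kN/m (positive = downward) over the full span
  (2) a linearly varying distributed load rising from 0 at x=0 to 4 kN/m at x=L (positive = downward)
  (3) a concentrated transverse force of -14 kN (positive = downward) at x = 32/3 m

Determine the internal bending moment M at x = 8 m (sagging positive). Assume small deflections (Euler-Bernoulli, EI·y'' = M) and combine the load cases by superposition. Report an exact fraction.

M(8) = -208/9 kN·m

Load 1 — uniform load w=-3 kN/m over full span:
  M_1 = wLx/2 - wL²/12 - wx²/2 = (-3)·16·8/2 - (-3)·16²/12 - (-3)·8²/2 = -32 kN·m
Load 2 — triangular load w₀=4 kN/m (0→w₀ over full span):
  M_2 = 3w₀Lx/20 - w₀L²/30 - w₀x³/(6L) = 3·4·16·8/20 - 4·16²/30 - 4·8³/(6·16) = 64/3 kN·m
Load 3 — point force P=-14 kN at a=32/3 m (b=L-a=16/3):
  M_3 = Pb²(3a+b)x/L³ - Pab²/L²  [x≤a] = (-14)·(16/3)²·(3·(32/3)+(16/3))·8/16³ - (-14)·(32/3)·(16/3)²/16² = -112/9 kN·m
Superposition: M = Σ M_i = -208/9 kN·m ≈ -23.111111 kN·m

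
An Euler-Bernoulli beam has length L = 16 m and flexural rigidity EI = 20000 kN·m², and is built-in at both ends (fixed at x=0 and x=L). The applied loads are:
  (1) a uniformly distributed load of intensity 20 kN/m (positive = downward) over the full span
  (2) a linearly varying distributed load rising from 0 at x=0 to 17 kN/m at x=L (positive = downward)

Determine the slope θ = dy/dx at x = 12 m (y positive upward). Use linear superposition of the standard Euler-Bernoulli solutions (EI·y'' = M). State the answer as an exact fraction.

Load 1 — uniform load w=20 kN/m over full span:
  θ_1 = -wx(L-x)(L-2x)/(12EI) = -20·12·(16-12)·(16-2·12)/(12·20000) = 4/125 rad
Load 2 — triangular load w₀=17 kN/m (0→w₀ over full span):
  θ_2 = -w₀(2x(L-x)(L-2x)(x+2L)+x²(L-x)²)/(120LEI) = -17·(2·12·(16-12)·(16-2·12)·(12+2·16)+12²·(16-12)²)/(120·16·20000) = 697/50000 rad
Superposition: θ = Σ θ_i = 2297/50000 rad ≈ 0.045940 rad

θ(12) = 2297/50000 rad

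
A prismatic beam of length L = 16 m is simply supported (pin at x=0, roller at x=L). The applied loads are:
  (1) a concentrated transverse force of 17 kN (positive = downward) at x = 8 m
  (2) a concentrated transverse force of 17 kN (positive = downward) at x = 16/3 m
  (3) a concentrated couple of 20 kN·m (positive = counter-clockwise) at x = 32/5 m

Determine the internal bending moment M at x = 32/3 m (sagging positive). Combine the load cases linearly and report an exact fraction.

M(32/3) = 620/9 kN·m

Load 1 — point force P=17 kN at a=8 m (b=L-a=8):
  M_1 = Pa(L-x)/L  [x>a] = 17·8·(16-(32/3))/16 = 136/3 kN·m
Load 2 — point force P=17 kN at a=16/3 m (b=L-a=32/3):
  M_2 = Pa(L-x)/L  [x>a] = 17·(16/3)·(16-(32/3))/16 = 272/9 kN·m
Load 3 — applied couple M₀=20 kN·m at a=32/5 m (b=L-a=48/5):
  M_3 = M₀x/L - M₀  [x>a] = 20·(32/3)/16 - 20 = -20/3 kN·m
Superposition: M = Σ M_i = 620/9 kN·m ≈ 68.888889 kN·m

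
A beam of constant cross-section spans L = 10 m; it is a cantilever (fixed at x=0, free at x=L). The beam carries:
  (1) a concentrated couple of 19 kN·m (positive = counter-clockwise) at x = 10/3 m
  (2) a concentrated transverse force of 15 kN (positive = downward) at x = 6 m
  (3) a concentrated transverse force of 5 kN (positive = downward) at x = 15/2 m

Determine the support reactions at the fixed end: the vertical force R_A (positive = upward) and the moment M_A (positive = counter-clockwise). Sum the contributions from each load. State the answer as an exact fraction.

Load 1 — applied couple M₀=19 kN·m at a=10/3 m (b=L-a=20/3):
  R_A = 0 kN
  M_A = -M₀ = -19 kN·m
Load 2 — point force P=15 kN at a=6 m (b=L-a=4):
  R_A = P = 15 kN
  M_A = Pa = 15·6 = 90 kN·m
Load 3 — point force P=5 kN at a=15/2 m (b=L-a=5/2):
  R_A = P = 5 kN
  M_A = Pa = 5·(15/2) = 75/2 kN·m
Superposition: R_A = 20 kN, M_A = 217/2 kN·m

R_A = 20 kN, M_A = 217/2 kN·m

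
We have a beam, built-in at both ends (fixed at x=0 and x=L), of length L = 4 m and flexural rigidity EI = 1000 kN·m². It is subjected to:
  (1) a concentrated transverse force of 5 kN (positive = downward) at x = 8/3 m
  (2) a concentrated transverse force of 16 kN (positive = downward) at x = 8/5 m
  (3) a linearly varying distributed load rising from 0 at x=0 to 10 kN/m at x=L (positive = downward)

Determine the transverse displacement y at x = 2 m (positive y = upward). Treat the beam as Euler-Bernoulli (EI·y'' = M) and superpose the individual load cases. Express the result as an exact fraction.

Load 1 — point force P=5 kN at a=8/3 m (b=L-a=4/3):
  y_1 = -Pb²x²(3aL-(3a+b)x)/(6L³EI)  [x≤a] = -5·(4/3)²·2²·(3·(8/3)·4-(3·(8/3)+(4/3))·2)/(6·4³·1000) = -1/810 m
Load 2 — point force P=16 kN at a=8/5 m (b=L-a=12/5):
  y_2 = -Pa²(L-x)²(3bL-(3b+a)(L-x))/(6L³EI)  [x>a] = -16·(8/5)²·(4-2)²·(3·(12/5)·4-(3·(12/5)+(8/5))·(4-2))/(6·4³·1000) = -224/46875 m
Load 3 — triangular load w₀=10 kN/m (0→w₀ over full span):
  y_3 = -w₀x²(L-x)²(x+2L)/(120LEI) = -10·2²·(4-2)²·(2+2·4)/(120·4·1000) = -1/300 m
Superposition: y = Σ y_i = -47317/5062500 m ≈ -0.009347 m

y(2) = -47317/5062500 m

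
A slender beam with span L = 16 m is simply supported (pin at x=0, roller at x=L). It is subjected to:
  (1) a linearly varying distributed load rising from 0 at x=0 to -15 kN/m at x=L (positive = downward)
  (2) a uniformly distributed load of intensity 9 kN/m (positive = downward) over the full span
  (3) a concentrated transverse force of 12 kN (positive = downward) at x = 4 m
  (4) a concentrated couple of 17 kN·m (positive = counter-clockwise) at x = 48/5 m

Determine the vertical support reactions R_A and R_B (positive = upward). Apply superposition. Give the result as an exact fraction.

Load 1 — triangular load w₀=-15 kN/m (0→w₀ over full span):
  R_A = w₀L/6 = (-15)·16/6 = -40 kN
  R_B = w₀L/3 = (-15)·16/3 = -80 kN
Load 2 — uniform load w=9 kN/m over full span:
  R_A = wL/2 = 9·16/2 = 72 kN
  R_B = wL/2 = 9·16/2 = 72 kN
Load 3 — point force P=12 kN at a=4 m (b=L-a=12):
  R_A = Pb/L = 12·12/16 = 9 kN
  R_B = Pa/L = 12·4/16 = 3 kN
Load 4 — applied couple M₀=17 kN·m at a=48/5 m (b=L-a=32/5):
  R_A = M₀/L = 17/16 kN
  R_B = -M₀/L = -17/16 kN
Superposition: R_A = 673/16 kN, R_B = -97/16 kN

R_A = 673/16 kN, R_B = -97/16 kN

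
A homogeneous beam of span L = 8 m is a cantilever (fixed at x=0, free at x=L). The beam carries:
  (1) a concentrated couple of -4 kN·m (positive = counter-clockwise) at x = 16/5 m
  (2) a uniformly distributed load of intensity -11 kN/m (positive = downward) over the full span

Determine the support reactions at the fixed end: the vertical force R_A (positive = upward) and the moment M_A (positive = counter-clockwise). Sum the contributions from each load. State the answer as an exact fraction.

R_A = -88 kN, M_A = -348 kN·m

Load 1 — applied couple M₀=-4 kN·m at a=16/5 m (b=L-a=24/5):
  R_A = 0 kN
  M_A = -M₀ = -(-4) = 4 kN·m
Load 2 — uniform load w=-11 kN/m over full span:
  R_A = wL = (-11)·8 = -88 kN
  M_A = wL²/2 = (-11)·8²/2 = -352 kN·m
Superposition: R_A = -88 kN, M_A = -348 kN·m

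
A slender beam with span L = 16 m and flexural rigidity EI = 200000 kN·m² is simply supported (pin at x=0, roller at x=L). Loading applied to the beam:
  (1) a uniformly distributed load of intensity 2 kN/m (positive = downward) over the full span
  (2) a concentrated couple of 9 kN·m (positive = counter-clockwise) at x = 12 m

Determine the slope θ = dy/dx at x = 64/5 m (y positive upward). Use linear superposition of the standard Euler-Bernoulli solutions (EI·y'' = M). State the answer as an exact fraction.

Load 1 — uniform load w=2 kN/m over full span:
  θ_1 = -w(L³-6Lx²+4x³)/(24EI) = -2·(16³-6·16·(64/5)²+4·(64/5)³)/(24·200000) = 528/390625 rad
Load 2 — applied couple M₀=9 kN·m at a=12 m (b=L-a=4):
  θ_2 = (M₀x²/(2L)-M₀(x-a)+C₁)/EI  [x>a] with C₁=M₀(3b²-L²)/(6L)=-39/2 = (9·(64/5)²/(2·16)-9·((64/5)-12)+(-39/2))/200000 = 969/10000000 rad
Superposition: θ = Σ θ_i = 72429/50000000 rad ≈ 0.001449 rad

θ(64/5) = 72429/50000000 rad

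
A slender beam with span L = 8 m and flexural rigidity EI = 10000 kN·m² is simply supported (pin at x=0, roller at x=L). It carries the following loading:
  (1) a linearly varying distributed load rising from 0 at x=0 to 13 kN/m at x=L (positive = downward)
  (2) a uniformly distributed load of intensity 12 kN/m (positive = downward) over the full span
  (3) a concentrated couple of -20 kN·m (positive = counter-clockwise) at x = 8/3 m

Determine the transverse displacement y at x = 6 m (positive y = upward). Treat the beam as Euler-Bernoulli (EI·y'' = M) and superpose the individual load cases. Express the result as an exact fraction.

y(6) = -13429/180000 m

Load 1 — triangular load w₀=13 kN/m (0→w₀ over full span):
  y_1 = -w₀x(7L⁴-10L²x²+3x⁴)/(360LEI) = -13·6·(7·8⁴-10·8²·6²+3·6⁴)/(360·8·10000) = -1547/60000 m
Load 2 — uniform load w=12 kN/m over full span:
  y_2 = -wx(L³-2Lx²+x³)/(24EI) = -12·6·(8³-2·8·6²+6³)/(24·10000) = -57/1250 m
Load 3 — applied couple M₀=-20 kN·m at a=8/3 m (b=L-a=16/3):
  y_3 = (M₀x³/(6L)-M₀(x-a)²/2+C₁x)/EI  [x>a] with C₁=M₀(3b²-L²)/(6L)=-80/9 = ((-20)·6³/(6·8)-(-20)·(6-(8/3))²/2+(-80/9)·6)/10000 = -29/9000 m
Superposition: y = Σ y_i = -13429/180000 m ≈ -0.074606 m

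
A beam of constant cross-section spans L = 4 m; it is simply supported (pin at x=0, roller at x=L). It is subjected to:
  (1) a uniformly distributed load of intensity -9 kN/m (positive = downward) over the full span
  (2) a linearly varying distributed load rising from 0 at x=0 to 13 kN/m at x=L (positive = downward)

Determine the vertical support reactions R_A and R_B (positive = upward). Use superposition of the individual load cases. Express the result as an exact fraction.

Load 1 — uniform load w=-9 kN/m over full span:
  R_A = wL/2 = (-9)·4/2 = -18 kN
  R_B = wL/2 = (-9)·4/2 = -18 kN
Load 2 — triangular load w₀=13 kN/m (0→w₀ over full span):
  R_A = w₀L/6 = 13·4/6 = 26/3 kN
  R_B = w₀L/3 = 13·4/3 = 52/3 kN
Superposition: R_A = -28/3 kN, R_B = -2/3 kN

R_A = -28/3 kN, R_B = -2/3 kN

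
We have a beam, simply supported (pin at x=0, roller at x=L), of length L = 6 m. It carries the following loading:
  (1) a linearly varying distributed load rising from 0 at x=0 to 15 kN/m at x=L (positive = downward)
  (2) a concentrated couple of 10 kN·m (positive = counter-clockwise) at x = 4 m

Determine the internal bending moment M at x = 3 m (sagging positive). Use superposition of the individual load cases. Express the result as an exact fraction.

Load 1 — triangular load w₀=15 kN/m (0→w₀ over full span):
  M_1 = w₀Lx/6 - w₀x³/(6L) = 15·6·3/6 - 15·3³/(6·6) = 135/4 kN·m
Load 2 — applied couple M₀=10 kN·m at a=4 m (b=L-a=2):
  M_2 = M₀x/L  [x≤a] = 10·3/6 = 5 kN·m
Superposition: M = Σ M_i = 155/4 kN·m ≈ 38.750000 kN·m

M(3) = 155/4 kN·m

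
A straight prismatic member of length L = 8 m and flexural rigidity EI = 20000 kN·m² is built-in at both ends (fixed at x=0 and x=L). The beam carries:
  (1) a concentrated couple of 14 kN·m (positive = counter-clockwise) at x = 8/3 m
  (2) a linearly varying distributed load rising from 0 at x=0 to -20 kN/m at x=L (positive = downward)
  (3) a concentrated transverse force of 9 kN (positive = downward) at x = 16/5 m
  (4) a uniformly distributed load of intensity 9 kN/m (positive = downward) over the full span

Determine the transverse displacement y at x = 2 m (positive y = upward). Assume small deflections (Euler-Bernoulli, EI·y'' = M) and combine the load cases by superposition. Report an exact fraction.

Load 1 — applied couple M₀=14 kN·m at a=8/3 m (b=L-a=16/3):
  y_1 = (R_Ax³/6 - M_Ax²/2)/EI  [x≤a] with R_A=7/3, M_A=0 = ((7/3)·2³/6 - 0·2²/2)/20000 = 7/45000 m
Load 2 — triangular load w₀=-20 kN/m (0→w₀ over full span):
  y_2 = -w₀x²(L-x)²(x+2L)/(120LEI) = -(-20)·2²·(8-2)²·(2+2·8)/(120·8·20000) = 27/10000 m
Load 3 — point force P=9 kN at a=16/5 m (b=L-a=24/5):
  y_3 = -Pb²x²(3aL-(3a+b)x)/(6L³EI)  [x≤a] = -9·(24/5)²·2²·(3·(16/5)·8-(3·(16/5)+(24/5))·2)/(6·8³·20000) = -81/125000 m
Load 4 — uniform load w=9 kN/m over full span:
  y_4 = -wx²(L-x)²/(24EI) = -9·2²·(8-2)²/(24·20000) = -27/10000 m
Superposition: y = Σ y_i = -277/562500 m ≈ -0.000492 m

y(2) = -277/562500 m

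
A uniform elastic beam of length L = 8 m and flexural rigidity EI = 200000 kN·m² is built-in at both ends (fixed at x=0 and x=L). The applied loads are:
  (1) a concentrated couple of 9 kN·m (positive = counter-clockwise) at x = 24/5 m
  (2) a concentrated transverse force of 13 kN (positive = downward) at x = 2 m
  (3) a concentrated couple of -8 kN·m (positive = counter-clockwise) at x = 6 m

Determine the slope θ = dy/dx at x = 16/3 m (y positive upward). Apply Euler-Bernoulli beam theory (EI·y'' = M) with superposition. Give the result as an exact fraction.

θ(16/3) = 337/11250000 rad

Load 1 — applied couple M₀=9 kN·m at a=24/5 m (b=L-a=16/5):
  θ_1 = (R_Ax²/2 - M_Ax - M₀(x-a))/EI  [x>a] with R_A=81/50, M_A=72/25 = ((81/50)·(16/3)²/2 - (72/25)·(16/3) - 9·((16/3)-(24/5)))/200000 = 9/625000 rad
Load 2 — point force P=13 kN at a=2 m (b=L-a=6):
  θ_2 = Pa²(L-x)(2bL-(3b+a)(L-x))/(2L³EI)  [x>a] = 13·2²·(8-(16/3))·(2·6·8-(3·6+2)·(8-(16/3)))/(2·8³·200000) = 13/450000 rad
Load 3 — applied couple M₀=-8 kN·m at a=6 m (b=L-a=2):
  θ_3 = (R_Ax²/2 - M_Ax)/EI  [x≤a] with R_A=-9/8, M_A=-5/2 = ((-9/8)·(16/3)²/2 - (-5/2)·(16/3))/200000 = -1/75000 rad
Superposition: θ = Σ θ_i = 337/11250000 rad ≈ 0.000030 rad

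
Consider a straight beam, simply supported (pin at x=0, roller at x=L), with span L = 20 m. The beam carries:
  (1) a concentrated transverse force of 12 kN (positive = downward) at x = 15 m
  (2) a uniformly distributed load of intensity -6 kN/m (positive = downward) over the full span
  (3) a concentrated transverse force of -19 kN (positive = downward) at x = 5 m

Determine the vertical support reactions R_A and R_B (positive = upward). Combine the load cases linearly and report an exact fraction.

Load 1 — point force P=12 kN at a=15 m (b=L-a=5):
  R_A = Pb/L = 12·5/20 = 3 kN
  R_B = Pa/L = 12·15/20 = 9 kN
Load 2 — uniform load w=-6 kN/m over full span:
  R_A = wL/2 = (-6)·20/2 = -60 kN
  R_B = wL/2 = (-6)·20/2 = -60 kN
Load 3 — point force P=-19 kN at a=5 m (b=L-a=15):
  R_A = Pb/L = (-19)·15/20 = -57/4 kN
  R_B = Pa/L = (-19)·5/20 = -19/4 kN
Superposition: R_A = -285/4 kN, R_B = -223/4 kN

R_A = -285/4 kN, R_B = -223/4 kN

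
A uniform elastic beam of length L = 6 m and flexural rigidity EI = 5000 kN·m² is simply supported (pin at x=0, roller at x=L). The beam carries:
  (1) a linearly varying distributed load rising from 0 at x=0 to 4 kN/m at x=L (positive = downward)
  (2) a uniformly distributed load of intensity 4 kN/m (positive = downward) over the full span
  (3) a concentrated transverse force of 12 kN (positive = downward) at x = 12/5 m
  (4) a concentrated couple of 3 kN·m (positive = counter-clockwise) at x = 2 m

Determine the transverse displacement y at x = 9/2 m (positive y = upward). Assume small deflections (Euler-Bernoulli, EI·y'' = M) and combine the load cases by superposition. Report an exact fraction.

Load 1 — triangular load w₀=4 kN/m (0→w₀ over full span):
  y_1 = -w₀x(7L⁴-10L²x²+3x⁴)/(360LEI) = -4·(9/2)·(7·6⁴-10·6²·(9/2)²+3·(9/2)⁴)/(360·6·5000) = -3213/640000 m
Load 2 — uniform load w=4 kN/m over full span:
  y_2 = -wx(L³-2Lx²+x³)/(24EI) = -4·(9/2)·(6³-2·6·(9/2)²+(9/2)³)/(24·5000) = -1539/160000 m
Load 3 — point force P=12 kN at a=12/5 m (b=L-a=18/5):
  y_3 = -Pa(L-x)(2Lx-a²-x²)/(6LEI)  [x>a] = -12·(12/5)·(6-(9/2))·(2·6·(9/2)-(12/5)²-(9/2)²)/(6·6·5000) = -8397/1250000 m
Load 4 — applied couple M₀=3 kN·m at a=2 m (b=L-a=4):
  y_4 = (M₀x³/(6L)-M₀(x-a)²/2+C₁x)/EI  [x>a] with C₁=M₀(3b²-L²)/(6L)=1 = (3·(9/2)³/(6·6)-3·((9/2)-2)²/2+1·(9/2))/5000 = 87/160000 m
Superposition: y = Σ y_i = -1665033/80000000 m ≈ -0.020813 m

y(9/2) = -1665033/80000000 m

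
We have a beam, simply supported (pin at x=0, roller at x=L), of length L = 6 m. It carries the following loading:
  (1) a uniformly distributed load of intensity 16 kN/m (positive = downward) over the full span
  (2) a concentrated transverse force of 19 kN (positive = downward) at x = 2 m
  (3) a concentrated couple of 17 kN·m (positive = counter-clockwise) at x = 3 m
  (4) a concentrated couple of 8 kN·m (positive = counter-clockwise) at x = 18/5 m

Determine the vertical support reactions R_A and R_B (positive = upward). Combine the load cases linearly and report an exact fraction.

Load 1 — uniform load w=16 kN/m over full span:
  R_A = wL/2 = 16·6/2 = 48 kN
  R_B = wL/2 = 16·6/2 = 48 kN
Load 2 — point force P=19 kN at a=2 m (b=L-a=4):
  R_A = Pb/L = 19·4/6 = 38/3 kN
  R_B = Pa/L = 19·2/6 = 19/3 kN
Load 3 — applied couple M₀=17 kN·m at a=3 m (b=L-a=3):
  R_A = M₀/L = 17/6 kN
  R_B = -M₀/L = -17/6 kN
Load 4 — applied couple M₀=8 kN·m at a=18/5 m (b=L-a=12/5):
  R_A = M₀/L = 8/6 = 4/3 kN
  R_B = -M₀/L = -8/6 = -4/3 kN
Superposition: R_A = 389/6 kN, R_B = 301/6 kN

R_A = 389/6 kN, R_B = 301/6 kN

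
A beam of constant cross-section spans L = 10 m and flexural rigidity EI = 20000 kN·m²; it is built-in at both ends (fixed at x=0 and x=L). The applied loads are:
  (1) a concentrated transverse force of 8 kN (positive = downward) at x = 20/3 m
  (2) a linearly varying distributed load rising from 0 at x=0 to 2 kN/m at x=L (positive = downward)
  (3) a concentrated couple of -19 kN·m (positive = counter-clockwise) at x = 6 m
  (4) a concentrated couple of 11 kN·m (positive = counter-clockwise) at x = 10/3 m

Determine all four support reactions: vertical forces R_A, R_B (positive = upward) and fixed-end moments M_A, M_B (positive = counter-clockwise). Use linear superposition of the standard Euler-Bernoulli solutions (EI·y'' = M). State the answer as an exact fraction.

R_A = 12841/3375 kN, M_A = 4396/675 kN·m, R_B = 47909/3375 kN, M_B = -13814/675 kN·m

Load 1 — point force P=8 kN at a=20/3 m (b=L-a=10/3):
  R_A = Pb²(3a+b)/L³ = 8·(10/3)²·(3·(20/3)+(10/3))/10³ = 56/27 kN
  M_A = Pab²/L² = 8·(20/3)·(10/3)²/10² = 160/27 kN·m
  R_B = Pa²(a+3b)/L³ = 8·(20/3)²·((20/3)+3·(10/3))/10³ = 160/27 kN
  M_B = -Pa²b/L² = -8·(20/3)²·(10/3)/10² = -320/27 kN·m
Load 2 — triangular load w₀=2 kN/m (0→w₀ over full span):
  R_A = 3w₀L/20 = 3·2·10/20 = 3 kN
  M_A = w₀L²/30 = 2·10²/30 = 20/3 kN·m
  R_B = 7w₀L/20 = 7·2·10/20 = 7 kN
  M_B = -w₀L²/20 = -2·10²/20 = -10 kN·m
Load 3 — applied couple M₀=-19 kN·m at a=6 m (b=L-a=4):
  R_A = 6M₀ab/L³ = 6·(-19)·6·4/10³ = -342/125 kN
  M_A = M₀b(2a-b)/L² = (-19)·4·(2·6-4)/10² = -152/25 kN·m
  R_B = -6M₀ab/L³ = -6·(-19)·6·4/10³ = 342/125 kN
  M_B = M₀a(2b-a)/L² = (-19)·6·(2·4-6)/10² = -57/25 kN·m
Load 4 — applied couple M₀=11 kN·m at a=10/3 m (b=L-a=20/3):
  R_A = 6M₀ab/L³ = 6·11·(10/3)·(20/3)/10³ = 22/15 kN
  M_A = M₀b(2a-b)/L² = 11·(20/3)·(2·(10/3)-(20/3))/10² = 0 kN·m
  R_B = -6M₀ab/L³ = -6·11·(10/3)·(20/3)/10³ = -22/15 kN
  M_B = M₀a(2b-a)/L² = 11·(10/3)·(2·(20/3)-(10/3))/10² = 11/3 kN·m
Superposition: R_A = 12841/3375 kN, M_A = 4396/675 kN·m, R_B = 47909/3375 kN, M_B = -13814/675 kN·m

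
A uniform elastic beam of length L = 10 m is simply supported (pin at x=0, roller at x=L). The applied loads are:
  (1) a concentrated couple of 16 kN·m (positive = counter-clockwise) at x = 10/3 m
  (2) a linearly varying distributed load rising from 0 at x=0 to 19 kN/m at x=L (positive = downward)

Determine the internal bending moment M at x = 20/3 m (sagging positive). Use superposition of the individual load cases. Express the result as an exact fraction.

Load 1 — applied couple M₀=16 kN·m at a=10/3 m (b=L-a=20/3):
  M_1 = M₀x/L - M₀  [x>a] = 16·(20/3)/10 - 16 = -16/3 kN·m
Load 2 — triangular load w₀=19 kN/m (0→w₀ over full span):
  M_2 = w₀Lx/6 - w₀x³/(6L) = 19·10·(20/3)/6 - 19·(20/3)³/(6·10) = 9500/81 kN·m
Superposition: M = Σ M_i = 9068/81 kN·m ≈ 111.950617 kN·m

M(20/3) = 9068/81 kN·m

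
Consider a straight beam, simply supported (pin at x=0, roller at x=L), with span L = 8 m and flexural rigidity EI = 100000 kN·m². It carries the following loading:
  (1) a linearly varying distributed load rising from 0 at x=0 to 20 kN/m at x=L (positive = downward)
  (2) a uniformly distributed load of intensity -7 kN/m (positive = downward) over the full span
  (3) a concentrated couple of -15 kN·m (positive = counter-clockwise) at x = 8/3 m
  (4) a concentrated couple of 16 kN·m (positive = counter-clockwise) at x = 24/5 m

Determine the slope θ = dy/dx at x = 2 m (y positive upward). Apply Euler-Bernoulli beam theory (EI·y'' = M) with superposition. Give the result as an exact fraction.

Load 1 — triangular load w₀=20 kN/m (0→w₀ over full span):
  θ_1 = -w₀(7L⁴-30L²x²+15x⁴)/(360LEI) = -20·(7·8⁴-30·8²·2²+15·2⁴)/(360·8·100000) = -1327/900000 rad
Load 2 — uniform load w=-7 kN/m over full span:
  θ_2 = -w(L³-6Lx²+4x³)/(24EI) = -(-7)·(8³-6·8·2²+4·2³)/(24·100000) = 77/75000 rad
Load 3 — applied couple M₀=-15 kN·m at a=8/3 m (b=L-a=16/3):
  θ_3 = (M₀x²/(2L)+C₁)/EI  [x≤a] with C₁=M₀(3b²-L²)/(6L)=-20/3 = ((-15)·2²/(2·8)+(-20/3))/100000 = -1/9600 rad
Load 4 — applied couple M₀=16 kN·m at a=24/5 m (b=L-a=16/5):
  θ_4 = (M₀x²/(2L)+C₁)/EI  [x≤a] with C₁=M₀(3b²-L²)/(6L)=-832/75 = (16·2²/(2·8)+(-832/75))/100000 = -133/1875000 rad
Superposition: θ = Σ θ_i = -56059/90000000 rad ≈ -0.000623 rad

θ(2) = -56059/90000000 rad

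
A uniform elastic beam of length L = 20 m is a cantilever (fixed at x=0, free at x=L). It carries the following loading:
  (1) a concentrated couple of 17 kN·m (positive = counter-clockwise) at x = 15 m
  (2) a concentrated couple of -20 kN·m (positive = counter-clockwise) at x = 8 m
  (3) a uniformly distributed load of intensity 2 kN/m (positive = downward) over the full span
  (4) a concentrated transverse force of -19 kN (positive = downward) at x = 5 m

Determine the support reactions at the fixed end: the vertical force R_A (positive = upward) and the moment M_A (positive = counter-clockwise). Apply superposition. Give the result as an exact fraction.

R_A = 21 kN, M_A = 308 kN·m

Load 1 — applied couple M₀=17 kN·m at a=15 m (b=L-a=5):
  R_A = 0 kN
  M_A = -M₀ = -17 kN·m
Load 2 — applied couple M₀=-20 kN·m at a=8 m (b=L-a=12):
  R_A = 0 kN
  M_A = -M₀ = -(-20) = 20 kN·m
Load 3 — uniform load w=2 kN/m over full span:
  R_A = wL = 2·20 = 40 kN
  M_A = wL²/2 = 2·20²/2 = 400 kN·m
Load 4 — point force P=-19 kN at a=5 m (b=L-a=15):
  R_A = P = (-19) = -19 kN
  M_A = Pa = (-19)·5 = -95 kN·m
Superposition: R_A = 21 kN, M_A = 308 kN·m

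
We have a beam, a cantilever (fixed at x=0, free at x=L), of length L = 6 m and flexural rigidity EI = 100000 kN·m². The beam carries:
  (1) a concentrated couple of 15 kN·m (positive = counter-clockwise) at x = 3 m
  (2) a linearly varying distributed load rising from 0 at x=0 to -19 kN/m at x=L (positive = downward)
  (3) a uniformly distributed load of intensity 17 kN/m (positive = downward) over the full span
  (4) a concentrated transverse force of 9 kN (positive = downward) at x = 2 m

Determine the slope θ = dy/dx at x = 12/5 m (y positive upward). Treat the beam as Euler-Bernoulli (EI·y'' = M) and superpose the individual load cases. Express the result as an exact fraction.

Load 1 — applied couple M₀=15 kN·m at a=3 m (b=L-a=3):
  θ_1 = M₀x/EI  [x≤a] = 15·(12/5)/100000 = 9/25000 rad
Load 2 — triangular load w₀=-19 kN/m (0→w₀ over full span):
  θ_2 = (w₀Lx²/4-w₀L²x/3-w₀x⁴/(24L))/EI = ((-19)·6·(12/5)²/4-(-19)·6²·(12/5)/3-(-19)·(12/5)⁴/(24·6))/100000 = 30267/7812500 rad
Load 3 — uniform load w=17 kN/m over full span:
  θ_3 = -wx(x²-3Lx+3L²)/(6EI) = -17·(12/5)·((12/5)²-3·6·(12/5)+3·6²)/(6·100000) = -7497/1562500 rad
Load 4 — point force P=9 kN at a=2 m (b=L-a=4):
  θ_4 = -Pa²/(2EI)  [x>a] = -9·2²/(2·100000) = -9/50000 rad
Superposition: θ = Σ θ_i = -23247/31250000 rad ≈ -0.000744 rad

θ(12/5) = -23247/31250000 rad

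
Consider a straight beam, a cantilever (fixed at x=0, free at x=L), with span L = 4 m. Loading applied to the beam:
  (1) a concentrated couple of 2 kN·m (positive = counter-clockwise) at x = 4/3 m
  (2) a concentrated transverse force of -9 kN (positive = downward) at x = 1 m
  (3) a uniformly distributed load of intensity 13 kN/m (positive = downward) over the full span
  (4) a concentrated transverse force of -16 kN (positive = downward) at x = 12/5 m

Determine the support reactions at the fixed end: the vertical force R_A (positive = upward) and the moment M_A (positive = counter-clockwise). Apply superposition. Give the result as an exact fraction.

Load 1 — applied couple M₀=2 kN·m at a=4/3 m (b=L-a=8/3):
  R_A = 0 kN
  M_A = -M₀ = -2 kN·m
Load 2 — point force P=-9 kN at a=1 m (b=L-a=3):
  R_A = P = (-9) = -9 kN
  M_A = Pa = (-9)·1 = -9 kN·m
Load 3 — uniform load w=13 kN/m over full span:
  R_A = wL = 13·4 = 52 kN
  M_A = wL²/2 = 13·4²/2 = 104 kN·m
Load 4 — point force P=-16 kN at a=12/5 m (b=L-a=8/5):
  R_A = P = (-16) = -16 kN
  M_A = Pa = (-16)·(12/5) = -192/5 kN·m
Superposition: R_A = 27 kN, M_A = 273/5 kN·m

R_A = 27 kN, M_A = 273/5 kN·m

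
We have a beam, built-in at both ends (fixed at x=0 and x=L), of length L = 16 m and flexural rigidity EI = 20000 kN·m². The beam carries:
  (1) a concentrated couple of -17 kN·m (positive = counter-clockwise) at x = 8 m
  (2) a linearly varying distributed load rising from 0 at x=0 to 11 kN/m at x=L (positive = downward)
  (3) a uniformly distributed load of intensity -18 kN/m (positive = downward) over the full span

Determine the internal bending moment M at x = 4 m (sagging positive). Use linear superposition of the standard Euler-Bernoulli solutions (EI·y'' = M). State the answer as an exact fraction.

Load 1 — applied couple M₀=-17 kN·m at a=8 m (b=L-a=8):
  M_1 = R_Ax - M_A  [x≤a] with R_A=-51/32, M_A=-17/4 = (-51/32)·4 - (-17/4) = -17/8 kN·m
Load 2 — triangular load w₀=11 kN/m (0→w₀ over full span):
  M_2 = 3w₀Lx/20 - w₀L²/30 - w₀x³/(6L) = 3·11·16·4/20 - 11·16²/30 - 11·4³/(6·16) = 22/5 kN·m
Load 3 — uniform load w=-18 kN/m over full span:
  M_3 = wLx/2 - wL²/12 - wx²/2 = (-18)·16·4/2 - (-18)·16²/12 - (-18)·4²/2 = -48 kN·m
Superposition: M = Σ M_i = -1829/40 kN·m ≈ -45.725000 kN·m

M(4) = -1829/40 kN·m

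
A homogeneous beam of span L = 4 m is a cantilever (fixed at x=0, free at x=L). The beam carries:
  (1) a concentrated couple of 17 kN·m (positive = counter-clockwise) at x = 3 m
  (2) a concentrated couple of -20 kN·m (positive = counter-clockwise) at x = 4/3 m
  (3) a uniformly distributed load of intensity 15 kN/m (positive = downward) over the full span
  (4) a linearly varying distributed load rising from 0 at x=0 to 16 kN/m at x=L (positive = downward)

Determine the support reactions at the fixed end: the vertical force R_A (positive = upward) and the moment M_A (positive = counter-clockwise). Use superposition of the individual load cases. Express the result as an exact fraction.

Load 1 — applied couple M₀=17 kN·m at a=3 m (b=L-a=1):
  R_A = 0 kN
  M_A = -M₀ = -17 kN·m
Load 2 — applied couple M₀=-20 kN·m at a=4/3 m (b=L-a=8/3):
  R_A = 0 kN
  M_A = -M₀ = -(-20) = 20 kN·m
Load 3 — uniform load w=15 kN/m over full span:
  R_A = wL = 15·4 = 60 kN
  M_A = wL²/2 = 15·4²/2 = 120 kN·m
Load 4 — triangular load w₀=16 kN/m (0→w₀ over full span):
  R_A = w₀L/2 = 16·4/2 = 32 kN
  M_A = w₀L²/3 = 16·4²/3 = 256/3 kN·m
Superposition: R_A = 92 kN, M_A = 625/3 kN·m

R_A = 92 kN, M_A = 625/3 kN·m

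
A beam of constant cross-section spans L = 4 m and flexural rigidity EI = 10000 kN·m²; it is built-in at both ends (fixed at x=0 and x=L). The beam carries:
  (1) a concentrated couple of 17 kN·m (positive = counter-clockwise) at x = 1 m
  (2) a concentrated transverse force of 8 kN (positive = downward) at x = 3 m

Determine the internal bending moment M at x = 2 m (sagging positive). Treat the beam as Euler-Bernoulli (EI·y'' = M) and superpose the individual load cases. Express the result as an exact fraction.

Load 1 — applied couple M₀=17 kN·m at a=1 m (b=L-a=3):
  M_1 = R_Ax - M_A - M₀  [x>a] with R_A=153/32, M_A=-51/16 = (153/32)·2 - (-51/16) - 17 = -17/4 kN·m
Load 2 — point force P=8 kN at a=3 m (b=L-a=1):
  M_2 = Pb²(3a+b)x/L³ - Pab²/L²  [x≤a] = 8·1²·(3·3+1)·2/4³ - 8·3·1²/4² = 1 kN·m
Superposition: M = Σ M_i = -13/4 kN·m ≈ -3.250000 kN·m

M(2) = -13/4 kN·m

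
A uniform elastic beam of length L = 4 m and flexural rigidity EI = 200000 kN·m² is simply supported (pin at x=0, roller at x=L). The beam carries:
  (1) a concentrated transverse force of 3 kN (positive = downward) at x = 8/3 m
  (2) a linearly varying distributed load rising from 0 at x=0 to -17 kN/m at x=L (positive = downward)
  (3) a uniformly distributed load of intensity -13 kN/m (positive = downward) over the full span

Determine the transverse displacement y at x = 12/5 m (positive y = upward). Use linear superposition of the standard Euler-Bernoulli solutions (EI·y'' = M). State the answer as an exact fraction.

Load 1 — point force P=3 kN at a=8/3 m (b=L-a=4/3):
  y_1 = -Pbx(L²-b²-x²)/(6LEI)  [x≤a] = -3·(4/3)·(12/5)·(4²-(4/3)²-(12/5)²)/(6·4·200000) = -119/7031250 m
Load 2 — triangular load w₀=-17 kN/m (0→w₀ over full span):
  y_2 = -w₀x(7L⁴-10L²x²+3x⁴)/(360LEI) = -(-17)·(12/5)·(7·4⁴-10·4²·(12/5)²+3·(12/5)⁴)/(360·4·200000) = 20128/146484375 m
Load 3 — uniform load w=-13 kN/m over full span:
  y_3 = -wx(L³-2Lx²+x³)/(24EI) = -(-13)·(12/5)·(4³-2·4·(12/5)²+(12/5)³)/(24·200000) = 403/1953125 m
Superposition: y = Σ y_i = 287243/878906250 m ≈ 0.000327 m

y(12/5) = 287243/878906250 m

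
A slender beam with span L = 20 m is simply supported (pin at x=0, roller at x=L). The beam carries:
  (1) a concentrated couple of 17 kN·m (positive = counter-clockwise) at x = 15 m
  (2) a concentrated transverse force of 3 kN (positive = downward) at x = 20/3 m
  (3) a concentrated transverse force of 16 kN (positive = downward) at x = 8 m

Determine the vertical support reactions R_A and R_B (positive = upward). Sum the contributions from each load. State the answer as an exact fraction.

Load 1 — applied couple M₀=17 kN·m at a=15 m (b=L-a=5):
  R_A = M₀/L = 17/20 kN
  R_B = -M₀/L = -17/20 kN
Load 2 — point force P=3 kN at a=20/3 m (b=L-a=40/3):
  R_A = Pb/L = 3·(40/3)/20 = 2 kN
  R_B = Pa/L = 3·(20/3)/20 = 1 kN
Load 3 — point force P=16 kN at a=8 m (b=L-a=12):
  R_A = Pb/L = 16·12/20 = 48/5 kN
  R_B = Pa/L = 16·8/20 = 32/5 kN
Superposition: R_A = 249/20 kN, R_B = 131/20 kN

R_A = 249/20 kN, R_B = 131/20 kN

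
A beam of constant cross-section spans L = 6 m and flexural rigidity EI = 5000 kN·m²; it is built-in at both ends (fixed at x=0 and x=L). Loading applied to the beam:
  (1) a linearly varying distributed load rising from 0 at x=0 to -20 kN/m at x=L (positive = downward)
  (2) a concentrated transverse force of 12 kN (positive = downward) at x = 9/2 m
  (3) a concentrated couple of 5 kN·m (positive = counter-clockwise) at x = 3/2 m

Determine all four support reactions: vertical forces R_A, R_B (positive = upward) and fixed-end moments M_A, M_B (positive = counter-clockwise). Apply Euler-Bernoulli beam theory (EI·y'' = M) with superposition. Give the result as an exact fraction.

R_A = -243/16 kN, M_A = -345/16 kN·m, R_B = -525/16 kN, M_B = 439/16 kN·m

Load 1 — triangular load w₀=-20 kN/m (0→w₀ over full span):
  R_A = 3w₀L/20 = 3·(-20)·6/20 = -18 kN
  M_A = w₀L²/30 = (-20)·6²/30 = -24 kN·m
  R_B = 7w₀L/20 = 7·(-20)·6/20 = -42 kN
  M_B = -w₀L²/20 = -(-20)·6²/20 = 36 kN·m
Load 2 — point force P=12 kN at a=9/2 m (b=L-a=3/2):
  R_A = Pb²(3a+b)/L³ = 12·(3/2)²·(3·(9/2)+(3/2))/6³ = 15/8 kN
  M_A = Pab²/L² = 12·(9/2)·(3/2)²/6² = 27/8 kN·m
  R_B = Pa²(a+3b)/L³ = 12·(9/2)²·((9/2)+3·(3/2))/6³ = 81/8 kN
  M_B = -Pa²b/L² = -12·(9/2)²·(3/2)/6² = -81/8 kN·m
Load 3 — applied couple M₀=5 kN·m at a=3/2 m (b=L-a=9/2):
  R_A = 6M₀ab/L³ = 6·5·(3/2)·(9/2)/6³ = 15/16 kN
  M_A = M₀b(2a-b)/L² = 5·(9/2)·(2·(3/2)-(9/2))/6² = -15/16 kN·m
  R_B = -6M₀ab/L³ = -6·5·(3/2)·(9/2)/6³ = -15/16 kN
  M_B = M₀a(2b-a)/L² = 5·(3/2)·(2·(9/2)-(3/2))/6² = 25/16 kN·m
Superposition: R_A = -243/16 kN, M_A = -345/16 kN·m, R_B = -525/16 kN, M_B = 439/16 kN·m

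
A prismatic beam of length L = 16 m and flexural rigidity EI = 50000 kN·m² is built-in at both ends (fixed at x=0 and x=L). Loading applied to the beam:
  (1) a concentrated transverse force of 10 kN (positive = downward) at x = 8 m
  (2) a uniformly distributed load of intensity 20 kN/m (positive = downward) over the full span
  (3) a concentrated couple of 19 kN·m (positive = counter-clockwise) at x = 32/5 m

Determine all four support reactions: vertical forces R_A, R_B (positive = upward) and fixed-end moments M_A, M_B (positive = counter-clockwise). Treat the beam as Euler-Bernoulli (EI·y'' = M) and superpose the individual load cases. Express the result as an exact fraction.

R_A = 16671/100 kN, M_A = 33671/75 kN·m, R_B = 16329/100 kN, M_B = -33044/75 kN·m

Load 1 — point force P=10 kN at a=8 m (b=L-a=8):
  R_A = Pb²(3a+b)/L³ = 10·8²·(3·8+8)/16³ = 5 kN
  M_A = Pab²/L² = 10·8·8²/16² = 20 kN·m
  R_B = Pa²(a+3b)/L³ = 10·8²·(8+3·8)/16³ = 5 kN
  M_B = -Pa²b/L² = -10·8²·8/16² = -20 kN·m
Load 2 — uniform load w=20 kN/m over full span:
  R_A = wL/2 = 20·16/2 = 160 kN
  M_A = wL²/12 = 20·16²/12 = 1280/3 kN·m
  R_B = wL/2 = 20·16/2 = 160 kN
  M_B = -wL²/12 = -20·16²/12 = -1280/3 kN·m
Load 3 — applied couple M₀=19 kN·m at a=32/5 m (b=L-a=48/5):
  R_A = 6M₀ab/L³ = 6·19·(32/5)·(48/5)/16³ = 171/100 kN
  M_A = M₀b(2a-b)/L² = 19·(48/5)·(2·(32/5)-(48/5))/16² = 57/25 kN·m
  R_B = -6M₀ab/L³ = -6·19·(32/5)·(48/5)/16³ = -171/100 kN
  M_B = M₀a(2b-a)/L² = 19·(32/5)·(2·(48/5)-(32/5))/16² = 152/25 kN·m
Superposition: R_A = 16671/100 kN, M_A = 33671/75 kN·m, R_B = 16329/100 kN, M_B = -33044/75 kN·m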